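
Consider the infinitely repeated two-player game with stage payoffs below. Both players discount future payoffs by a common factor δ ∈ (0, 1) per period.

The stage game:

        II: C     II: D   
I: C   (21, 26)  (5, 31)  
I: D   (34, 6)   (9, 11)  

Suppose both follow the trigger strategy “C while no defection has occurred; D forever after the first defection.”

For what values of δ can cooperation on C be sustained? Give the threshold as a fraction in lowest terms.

For I: deviation gain 34−21 = 13, per-period punishment loss 21−9 = 12. IC gives δ ≥ 13/25.
For II: gain 5, loss 15 per period, so δ ≥ 5/20 = 1/4.
The tighter constraint is I's, so cooperation needs δ ≥ 13/25.

13/25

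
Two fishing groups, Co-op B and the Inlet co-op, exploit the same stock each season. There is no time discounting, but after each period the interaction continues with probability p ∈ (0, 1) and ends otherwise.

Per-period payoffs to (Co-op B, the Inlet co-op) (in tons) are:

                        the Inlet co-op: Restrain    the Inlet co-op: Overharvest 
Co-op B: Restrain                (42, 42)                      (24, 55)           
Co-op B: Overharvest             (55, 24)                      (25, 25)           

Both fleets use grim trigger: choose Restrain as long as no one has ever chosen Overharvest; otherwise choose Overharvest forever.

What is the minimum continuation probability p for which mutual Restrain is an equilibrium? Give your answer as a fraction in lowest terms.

13/30

Expected cooperation value is 42 + p·42 + p²·42 + … = 42/(1−p); deviation gives 55 + p·25/(1−p).
42 ≥ 55(1−p) + 25p ⇒ 30p ≥ 13 ⇒ p ≥ 13/30.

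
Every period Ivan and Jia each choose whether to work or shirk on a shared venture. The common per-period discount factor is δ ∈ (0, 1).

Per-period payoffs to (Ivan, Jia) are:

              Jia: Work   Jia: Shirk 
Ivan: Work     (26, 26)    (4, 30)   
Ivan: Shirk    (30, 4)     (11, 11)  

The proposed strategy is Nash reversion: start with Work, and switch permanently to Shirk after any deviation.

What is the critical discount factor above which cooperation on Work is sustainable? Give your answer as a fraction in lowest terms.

4/19

Cooperation forever yields 26 each period: 26/(1−δ).
Deviating yields 30 once, then 11 forever: 30 + 11δ/(1−δ).
No profitable deviation requires 26/(1−δ) ≥ 30 + 11δ/(1−δ).
Multiplying by (1−δ): 26 ≥ 30(1−δ) + 11δ = 30 − 19δ.
So 19δ ≥ 4, i.e. δ ≥ 4/19.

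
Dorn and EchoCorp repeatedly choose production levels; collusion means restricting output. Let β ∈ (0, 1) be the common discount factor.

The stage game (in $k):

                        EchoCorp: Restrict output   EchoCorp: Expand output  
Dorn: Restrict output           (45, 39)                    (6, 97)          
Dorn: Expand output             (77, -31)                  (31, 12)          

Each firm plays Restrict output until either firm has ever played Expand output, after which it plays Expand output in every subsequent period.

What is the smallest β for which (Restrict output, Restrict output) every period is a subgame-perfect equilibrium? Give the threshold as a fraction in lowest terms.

Dorn's threshold: (77−45)/(77−31) = 16/23.
EchoCorp's threshold: (97−39)/(97−12) = 58/85.
16/23 > 58/85, so Dorn binds and β* = 16/23.

16/23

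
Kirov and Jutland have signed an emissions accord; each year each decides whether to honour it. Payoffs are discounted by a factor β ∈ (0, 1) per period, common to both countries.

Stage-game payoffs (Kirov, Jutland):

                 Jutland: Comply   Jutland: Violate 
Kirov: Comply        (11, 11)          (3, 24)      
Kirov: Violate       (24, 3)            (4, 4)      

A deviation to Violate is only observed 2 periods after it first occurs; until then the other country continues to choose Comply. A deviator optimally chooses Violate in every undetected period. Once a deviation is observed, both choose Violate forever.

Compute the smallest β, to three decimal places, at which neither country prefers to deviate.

0.806

The best deviation is to choose Violate for all 2 undetected periods, earning 24 each, then 4 forever once detected.
Deviation value: 24(1−β^2)/(1−β) + 4β^2/(1−β); cooperation value: 11/(1−β).
IC: 11 ≥ 24(1−β^2) + 4β^2 = 24 − 20β^2.
So β^2 ≥ 13/20, giving β ≥ (13/20)^(1/2) ≈ 0.806.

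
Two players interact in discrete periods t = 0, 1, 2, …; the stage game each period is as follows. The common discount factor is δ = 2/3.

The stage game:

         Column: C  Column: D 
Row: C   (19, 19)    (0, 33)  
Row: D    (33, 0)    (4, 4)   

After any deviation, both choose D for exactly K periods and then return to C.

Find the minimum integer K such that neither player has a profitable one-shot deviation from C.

2

Need Σ_{k=1}^{K} δ^k ≥ (33−19)/(19−4) = 0.9333 at δ = 2/3.
At K = 1 the sum is 0.6667 < 0.9333; at K = 2 it is 1.1111 ≥ 0.9333.
So the minimum punishment length is K = 2.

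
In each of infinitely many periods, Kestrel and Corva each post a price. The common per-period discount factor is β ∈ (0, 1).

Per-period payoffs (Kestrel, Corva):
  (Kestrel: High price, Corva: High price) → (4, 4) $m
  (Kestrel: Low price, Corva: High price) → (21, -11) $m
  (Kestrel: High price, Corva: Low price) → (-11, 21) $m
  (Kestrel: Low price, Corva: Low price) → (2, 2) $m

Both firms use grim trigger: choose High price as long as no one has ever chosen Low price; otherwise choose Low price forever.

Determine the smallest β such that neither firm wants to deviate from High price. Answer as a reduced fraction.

Cooperation forever yields 4 each period: 4/(1−β).
Deviating yields 21 once, then 2 forever: 21 + 2β/(1−β).
No profitable deviation requires 4/(1−β) ≥ 21 + 2β/(1−β).
Multiplying by (1−β): 4 ≥ 21(1−β) + 2β = 21 − 19β.
So 19β ≥ 17, i.e. β ≥ 17/19.

17/19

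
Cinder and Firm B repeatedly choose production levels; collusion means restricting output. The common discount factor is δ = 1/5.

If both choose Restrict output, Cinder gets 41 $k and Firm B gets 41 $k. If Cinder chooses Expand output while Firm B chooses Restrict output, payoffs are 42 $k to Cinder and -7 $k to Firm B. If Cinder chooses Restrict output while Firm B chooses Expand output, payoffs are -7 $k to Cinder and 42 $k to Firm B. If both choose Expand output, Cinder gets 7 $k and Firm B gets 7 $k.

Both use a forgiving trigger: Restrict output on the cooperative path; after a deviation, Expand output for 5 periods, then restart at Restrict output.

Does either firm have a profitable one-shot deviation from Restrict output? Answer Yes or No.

No

A one-shot deviation gives 42 now, then 7 for 5 periods, then back to 41.
Gain from deviating: (42−41) today; loss: (41−7) in each of the next 5 periods.
No-deviation condition: (41−7)(δ+…+δ^5) ≥ 42−41, i.e. δ+…+δ^5 ≥ 1/34.
At δ = 1/5: δ+…+δ^5 = 0.2499 ≥ 0.0294.
So cooperation is sustainable.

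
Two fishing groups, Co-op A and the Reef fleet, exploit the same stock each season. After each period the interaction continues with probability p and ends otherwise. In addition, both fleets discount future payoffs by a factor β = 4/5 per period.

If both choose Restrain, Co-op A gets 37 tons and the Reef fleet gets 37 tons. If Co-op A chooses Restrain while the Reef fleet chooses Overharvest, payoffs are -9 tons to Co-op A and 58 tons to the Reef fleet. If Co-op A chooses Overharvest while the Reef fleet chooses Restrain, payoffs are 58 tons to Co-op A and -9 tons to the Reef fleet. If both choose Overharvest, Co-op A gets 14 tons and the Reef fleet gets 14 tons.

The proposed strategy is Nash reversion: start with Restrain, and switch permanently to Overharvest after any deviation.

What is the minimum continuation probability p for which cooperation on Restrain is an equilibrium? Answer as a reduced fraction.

Expected continuation weight on next period's payoff is β·p = 4/5·p, which plays the role of the discount factor.
Cooperation requires 4/5·p ≥ (58−37)/(58−14) = 21/44, hence p ≥ 105/176.

105/176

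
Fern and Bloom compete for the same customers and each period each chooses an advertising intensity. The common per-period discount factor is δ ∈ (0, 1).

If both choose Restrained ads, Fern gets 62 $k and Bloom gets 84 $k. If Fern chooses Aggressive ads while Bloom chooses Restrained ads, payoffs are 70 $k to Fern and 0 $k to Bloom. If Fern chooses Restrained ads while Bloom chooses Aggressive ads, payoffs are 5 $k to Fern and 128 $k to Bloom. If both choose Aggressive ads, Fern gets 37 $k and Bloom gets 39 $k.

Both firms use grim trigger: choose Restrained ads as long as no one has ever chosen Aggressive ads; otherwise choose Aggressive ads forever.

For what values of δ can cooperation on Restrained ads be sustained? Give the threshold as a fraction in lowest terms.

44/89

For Fern: deviation gain 70−62 = 8, per-period punishment loss 62−37 = 25. IC gives δ ≥ 8/33.
For Bloom: gain 44, loss 45 per period, so δ ≥ 44/89.
The tighter constraint is Bloom's, so cooperation needs δ ≥ 44/89.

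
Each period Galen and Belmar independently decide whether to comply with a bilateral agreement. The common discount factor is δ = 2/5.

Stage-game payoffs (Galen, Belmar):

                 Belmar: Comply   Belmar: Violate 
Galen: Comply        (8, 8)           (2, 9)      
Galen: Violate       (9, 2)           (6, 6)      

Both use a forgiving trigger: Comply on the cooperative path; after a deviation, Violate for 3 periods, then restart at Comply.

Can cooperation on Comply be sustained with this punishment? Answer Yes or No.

Yes

Comparing payoff streams over the 4 periods until play realigns: cooperate → 8(1+δ+…+δ^3); deviate → 9 + 6(δ+…+δ^3).
Cooperation is sustained iff (8−6)(δ+…+δ^3) ≥ 9−8.
δ+…+δ^3 = 2/5·(1−(2/5)^3)/(1−2/5) = 0.6240, and (9−8)/(8−6) = 0.5000.
0.6240 ≥ 0.5000, so cooperation is sustainable.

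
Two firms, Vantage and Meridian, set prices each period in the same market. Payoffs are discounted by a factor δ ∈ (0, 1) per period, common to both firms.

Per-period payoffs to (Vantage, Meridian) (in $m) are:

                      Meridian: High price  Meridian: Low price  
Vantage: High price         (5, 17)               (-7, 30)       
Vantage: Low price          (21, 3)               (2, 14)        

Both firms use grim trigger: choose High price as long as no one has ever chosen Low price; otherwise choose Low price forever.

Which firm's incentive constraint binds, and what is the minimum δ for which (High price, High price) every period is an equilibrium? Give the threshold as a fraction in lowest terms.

Vantage's threshold: (21−5)/(21−2) = 16/19.
Meridian's threshold: (30−17)/(30−14) = 13/16.
16/19 > 13/16, so Vantage binds and δ* = 16/19.

Vantage; δ ≥ 16/19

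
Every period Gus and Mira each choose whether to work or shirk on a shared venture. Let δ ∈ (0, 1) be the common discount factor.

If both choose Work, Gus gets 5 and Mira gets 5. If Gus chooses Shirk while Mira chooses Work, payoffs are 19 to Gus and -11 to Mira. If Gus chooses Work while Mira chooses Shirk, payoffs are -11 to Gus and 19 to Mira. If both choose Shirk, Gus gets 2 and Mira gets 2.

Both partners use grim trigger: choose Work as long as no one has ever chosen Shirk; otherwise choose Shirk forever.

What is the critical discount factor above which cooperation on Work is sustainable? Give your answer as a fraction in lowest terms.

5/(1−δ) ≥ 19 + 2δ/(1−δ)
5 ≥ 19 − 17δ
δ ≥ 14/17.

14/17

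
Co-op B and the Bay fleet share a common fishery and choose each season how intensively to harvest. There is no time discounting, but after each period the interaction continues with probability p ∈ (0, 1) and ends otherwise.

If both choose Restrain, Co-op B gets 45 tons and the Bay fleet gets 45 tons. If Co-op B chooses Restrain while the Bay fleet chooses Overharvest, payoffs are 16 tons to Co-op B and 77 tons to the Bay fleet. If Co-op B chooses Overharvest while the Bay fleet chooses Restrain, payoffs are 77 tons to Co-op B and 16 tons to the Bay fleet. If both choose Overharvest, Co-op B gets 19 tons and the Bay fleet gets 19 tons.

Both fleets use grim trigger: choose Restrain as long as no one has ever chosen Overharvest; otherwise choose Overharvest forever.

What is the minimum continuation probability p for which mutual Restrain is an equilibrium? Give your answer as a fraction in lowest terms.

With no time discounting, the continuation probability p plays the role of the discount factor.
Grim-trigger IC: 45/(1−p) ≥ 77 + 19p/(1−p) ⇒ p ≥ (77−45)/(77−19) = 16/29.

16/29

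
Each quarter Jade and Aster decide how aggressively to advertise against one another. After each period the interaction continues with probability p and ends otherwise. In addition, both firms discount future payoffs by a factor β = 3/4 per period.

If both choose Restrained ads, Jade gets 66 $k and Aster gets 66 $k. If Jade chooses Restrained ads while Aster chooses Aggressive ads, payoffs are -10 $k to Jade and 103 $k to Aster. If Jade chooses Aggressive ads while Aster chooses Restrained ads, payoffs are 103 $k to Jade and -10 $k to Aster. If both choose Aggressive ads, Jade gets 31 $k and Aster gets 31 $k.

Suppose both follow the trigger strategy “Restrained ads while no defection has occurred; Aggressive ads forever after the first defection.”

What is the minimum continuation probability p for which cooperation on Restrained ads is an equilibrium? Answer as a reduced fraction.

Expected continuation weight on next period's payoff is β·p = 3/4·p, which plays the role of the discount factor.
Cooperation requires 3/4·p ≥ (103−66)/(103−31) = 37/72, hence p ≥ 37/54.

37/54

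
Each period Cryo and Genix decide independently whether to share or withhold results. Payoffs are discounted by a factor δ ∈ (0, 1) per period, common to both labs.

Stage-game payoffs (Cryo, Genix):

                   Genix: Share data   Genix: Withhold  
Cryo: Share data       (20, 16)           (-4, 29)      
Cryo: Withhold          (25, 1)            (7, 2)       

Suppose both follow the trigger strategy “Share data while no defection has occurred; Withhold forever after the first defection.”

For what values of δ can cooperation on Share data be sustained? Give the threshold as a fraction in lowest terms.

Cryo's threshold: (25−20)/(25−7) = 5/18.
Genix's threshold: (29−16)/(29−2) = 13/27.
5/18 < 13/27, so Genix binds and δ* = 13/27.

13/27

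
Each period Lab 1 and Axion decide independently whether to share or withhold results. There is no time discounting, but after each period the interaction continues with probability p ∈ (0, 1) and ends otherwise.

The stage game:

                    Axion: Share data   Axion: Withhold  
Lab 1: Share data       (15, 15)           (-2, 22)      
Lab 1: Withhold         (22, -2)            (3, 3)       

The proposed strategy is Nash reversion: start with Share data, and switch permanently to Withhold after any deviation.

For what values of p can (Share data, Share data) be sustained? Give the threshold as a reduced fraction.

Expected cooperation value is 15 + p·15 + p²·15 + … = 15/(1−p); deviation gives 22 + p·3/(1−p).
15 ≥ 22(1−p) + 3p ⇒ 19p ≥ 7 ⇒ p ≥ 7/19.

7/19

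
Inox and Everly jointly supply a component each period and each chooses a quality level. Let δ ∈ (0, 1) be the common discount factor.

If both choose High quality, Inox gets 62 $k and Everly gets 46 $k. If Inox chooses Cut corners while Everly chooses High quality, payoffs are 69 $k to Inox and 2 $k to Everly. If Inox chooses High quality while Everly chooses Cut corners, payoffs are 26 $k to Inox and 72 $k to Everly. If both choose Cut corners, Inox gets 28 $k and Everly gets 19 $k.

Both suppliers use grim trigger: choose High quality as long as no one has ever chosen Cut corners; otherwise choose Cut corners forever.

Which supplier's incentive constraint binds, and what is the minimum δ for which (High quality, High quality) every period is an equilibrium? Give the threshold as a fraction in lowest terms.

Inox's threshold: (69−62)/(69−28) = 7/41.
Everly's threshold: (72−46)/(72−19) = 26/53.
7/41 < 26/53, so Everly binds and δ* = 26/53.

Everly; δ ≥ 26/53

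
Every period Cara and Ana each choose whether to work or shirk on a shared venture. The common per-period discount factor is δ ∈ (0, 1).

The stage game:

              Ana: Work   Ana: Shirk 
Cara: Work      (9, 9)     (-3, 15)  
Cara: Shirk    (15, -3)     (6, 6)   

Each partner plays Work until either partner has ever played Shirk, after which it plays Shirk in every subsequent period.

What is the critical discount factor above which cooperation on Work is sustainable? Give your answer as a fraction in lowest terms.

One-period gain from deviating is 15 − 9 = 6. The loss is 9 − 6 = 3 in every subsequent period, with present value 3·δ/(1−δ).
Deviation is unprofitable when 3·δ/(1−δ) ≥ 6, i.e. δ/(1−δ) ≥ 2.
Equivalently δ ≥ 6/(6+3) = 2/3.

2/3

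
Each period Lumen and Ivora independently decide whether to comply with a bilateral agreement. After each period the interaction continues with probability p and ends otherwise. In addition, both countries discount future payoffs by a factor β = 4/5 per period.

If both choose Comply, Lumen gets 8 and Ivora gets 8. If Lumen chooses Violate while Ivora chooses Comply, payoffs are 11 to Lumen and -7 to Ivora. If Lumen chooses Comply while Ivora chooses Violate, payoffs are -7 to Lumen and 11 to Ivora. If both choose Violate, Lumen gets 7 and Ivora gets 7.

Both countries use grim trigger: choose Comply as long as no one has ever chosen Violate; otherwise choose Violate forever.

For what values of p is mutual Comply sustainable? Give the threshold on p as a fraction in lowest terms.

15/16

With continuation probability p and discount β, the effective per-period discount factor is βp.
Grim-trigger IC: βp ≥ (11−8)/(11−7) = 3/4.
So p ≥ (3/4)/(4/5) = 15/16.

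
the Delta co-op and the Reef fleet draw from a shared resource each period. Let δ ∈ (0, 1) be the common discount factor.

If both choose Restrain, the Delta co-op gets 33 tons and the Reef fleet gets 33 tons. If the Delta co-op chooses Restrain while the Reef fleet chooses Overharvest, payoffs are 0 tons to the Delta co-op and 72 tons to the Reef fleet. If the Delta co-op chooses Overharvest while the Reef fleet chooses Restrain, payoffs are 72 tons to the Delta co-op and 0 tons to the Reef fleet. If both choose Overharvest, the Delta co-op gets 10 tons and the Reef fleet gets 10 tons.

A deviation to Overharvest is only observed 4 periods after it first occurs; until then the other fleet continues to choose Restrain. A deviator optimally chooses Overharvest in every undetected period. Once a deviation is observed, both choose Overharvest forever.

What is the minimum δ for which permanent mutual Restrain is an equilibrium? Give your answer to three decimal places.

Deviating for the 4 undetected periods gains 72−33 = 39 per period over cooperation, then loses 33−10 = 23 per period forever once punishment starts.
Gain: 39(1 + δ + … + δ^3); loss: 23·δ^4/(1−δ).
No profitable deviation ⇔ 39(1−δ^4) ≤ 23·δ^4, i.e. δ^4 ≥ 39/(39+23) = 39/62.
Hence δ ≥ (39/62)^(1/4) ≈ 0.891.

0.891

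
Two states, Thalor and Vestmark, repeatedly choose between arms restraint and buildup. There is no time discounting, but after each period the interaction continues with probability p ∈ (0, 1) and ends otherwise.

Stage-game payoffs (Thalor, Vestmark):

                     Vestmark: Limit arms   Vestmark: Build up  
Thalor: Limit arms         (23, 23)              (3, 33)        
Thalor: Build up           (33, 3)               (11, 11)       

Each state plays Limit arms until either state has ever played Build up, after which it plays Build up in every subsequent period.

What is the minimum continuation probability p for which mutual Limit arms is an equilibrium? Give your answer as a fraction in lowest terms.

5/11

With no time discounting, the continuation probability p plays the role of the discount factor.
Grim-trigger IC: 23/(1−p) ≥ 33 + 11p/(1−p) ⇒ p ≥ (33−23)/(33−11) = 5/11.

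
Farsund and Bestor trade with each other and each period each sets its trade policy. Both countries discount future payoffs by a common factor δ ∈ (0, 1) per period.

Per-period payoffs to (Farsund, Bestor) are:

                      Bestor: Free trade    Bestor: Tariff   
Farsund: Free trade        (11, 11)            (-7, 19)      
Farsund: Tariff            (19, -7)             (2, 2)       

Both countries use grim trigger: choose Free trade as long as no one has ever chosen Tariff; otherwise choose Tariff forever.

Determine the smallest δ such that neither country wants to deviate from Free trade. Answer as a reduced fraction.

8/17

Cooperation forever yields 11 each period: 11/(1−δ).
Deviating yields 19 once, then 2 forever: 19 + 2δ/(1−δ).
No profitable deviation requires 11/(1−δ) ≥ 19 + 2δ/(1−δ).
Multiplying by (1−δ): 11 ≥ 19(1−δ) + 2δ = 19 − 17δ.
So 17δ ≥ 8, i.e. δ ≥ 8/17.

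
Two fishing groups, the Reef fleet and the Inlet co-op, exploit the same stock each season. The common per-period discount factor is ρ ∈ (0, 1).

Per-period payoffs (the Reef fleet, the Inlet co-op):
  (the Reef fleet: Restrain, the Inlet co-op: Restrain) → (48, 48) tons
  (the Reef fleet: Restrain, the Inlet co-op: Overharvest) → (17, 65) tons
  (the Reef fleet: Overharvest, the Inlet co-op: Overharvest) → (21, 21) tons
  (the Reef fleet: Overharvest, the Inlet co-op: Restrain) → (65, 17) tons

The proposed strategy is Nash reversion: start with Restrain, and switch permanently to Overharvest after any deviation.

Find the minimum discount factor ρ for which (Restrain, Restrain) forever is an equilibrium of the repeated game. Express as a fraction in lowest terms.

One-period gain from deviating is 65 − 48 = 17. The loss is 48 − 21 = 27 in every subsequent period, with present value 27·ρ/(1−ρ).
Deviation is unprofitable when 27·ρ/(1−ρ) ≥ 17, i.e. ρ/(1−ρ) ≥ 17/27.
Equivalently ρ ≥ 17/(17+27) = 17/44.

17/44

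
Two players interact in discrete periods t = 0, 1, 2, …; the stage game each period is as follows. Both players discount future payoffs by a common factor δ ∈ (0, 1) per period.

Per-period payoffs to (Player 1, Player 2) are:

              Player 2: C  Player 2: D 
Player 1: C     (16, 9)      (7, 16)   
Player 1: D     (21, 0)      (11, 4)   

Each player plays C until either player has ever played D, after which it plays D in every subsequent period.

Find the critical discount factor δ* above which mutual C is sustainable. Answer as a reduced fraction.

For Player 1: deviation gain 21−16 = 5, per-period punishment loss 16−11 = 5. IC gives δ ≥ 5/10 = 1/2.
For Player 2: gain 7, loss 5 per period, so δ ≥ 7/12.
The tighter constraint is Player 2's, so cooperation needs δ ≥ 7/12.

7/12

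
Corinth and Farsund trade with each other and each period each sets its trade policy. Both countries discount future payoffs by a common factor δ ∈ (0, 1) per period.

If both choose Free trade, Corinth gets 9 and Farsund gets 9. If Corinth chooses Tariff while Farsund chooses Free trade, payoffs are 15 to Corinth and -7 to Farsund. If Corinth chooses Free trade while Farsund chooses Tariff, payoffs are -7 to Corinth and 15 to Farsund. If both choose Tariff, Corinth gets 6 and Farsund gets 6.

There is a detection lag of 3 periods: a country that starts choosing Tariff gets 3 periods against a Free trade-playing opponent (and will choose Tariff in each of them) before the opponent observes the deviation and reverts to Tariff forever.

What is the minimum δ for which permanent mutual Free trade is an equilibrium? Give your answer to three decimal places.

Deviating for the 3 undetected periods gains 15−9 = 6 per period over cooperation, then loses 9−6 = 3 per period forever once punishment starts.
Gain: 6(1 + δ + … + δ^2); loss: 3·δ^3/(1−δ).
No profitable deviation ⇔ 6(1−δ^3) ≤ 3·δ^3, i.e. δ^3 ≥ 6/(6+3) = 2/3.
Hence δ ≥ (2/3)^(1/3) ≈ 0.874.

0.874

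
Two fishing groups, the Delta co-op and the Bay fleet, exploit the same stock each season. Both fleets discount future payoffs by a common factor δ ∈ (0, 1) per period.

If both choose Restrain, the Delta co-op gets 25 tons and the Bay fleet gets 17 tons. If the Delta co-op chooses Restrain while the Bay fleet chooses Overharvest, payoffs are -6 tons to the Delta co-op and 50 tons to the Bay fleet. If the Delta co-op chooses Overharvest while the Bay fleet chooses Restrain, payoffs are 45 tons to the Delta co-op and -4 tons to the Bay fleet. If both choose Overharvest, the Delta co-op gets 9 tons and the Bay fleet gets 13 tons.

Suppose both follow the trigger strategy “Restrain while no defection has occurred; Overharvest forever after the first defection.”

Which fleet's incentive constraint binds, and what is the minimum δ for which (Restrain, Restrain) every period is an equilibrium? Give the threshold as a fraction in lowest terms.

the Bay fleet; δ ≥ 33/37

the Delta co-op: cooperation gives 25 each period; deviation gives 45 once then 9 forever.
  25/(1−δ) ≥ 45 + 9δ/(1−δ) ⇒ δ ≥ 20/36 = 5/9.
the Bay fleet: cooperation gives 17 each period; deviation gives 50 once then 13 forever.
  δ ≥ 33/37.
Both must hold, so the binding constraint is the Bay fleet's: δ ≥ 33/37.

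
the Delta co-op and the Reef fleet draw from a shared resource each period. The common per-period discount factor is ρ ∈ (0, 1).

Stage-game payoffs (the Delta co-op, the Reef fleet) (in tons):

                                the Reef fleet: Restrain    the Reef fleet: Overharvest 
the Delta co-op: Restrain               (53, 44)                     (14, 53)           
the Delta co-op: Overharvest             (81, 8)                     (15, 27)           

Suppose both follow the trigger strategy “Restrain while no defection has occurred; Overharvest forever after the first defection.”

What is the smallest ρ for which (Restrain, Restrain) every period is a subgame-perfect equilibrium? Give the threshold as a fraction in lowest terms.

the Delta co-op's threshold: (81−53)/(81−15) = 14/33.
the Reef fleet's threshold: (53−44)/(53−27) = 9/26.
14/33 > 9/26, so the Delta co-op binds and ρ* = 14/33.

14/33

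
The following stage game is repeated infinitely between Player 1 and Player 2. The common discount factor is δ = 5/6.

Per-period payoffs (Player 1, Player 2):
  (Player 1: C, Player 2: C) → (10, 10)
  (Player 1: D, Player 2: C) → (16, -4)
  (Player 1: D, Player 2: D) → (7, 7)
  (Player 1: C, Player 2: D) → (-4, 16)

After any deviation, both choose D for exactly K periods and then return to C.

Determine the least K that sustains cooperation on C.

3

IC: δ(1−δ^K)/(1−δ) ≥ (16−10)/(10−7) = 2.
With δ = 5/6: need 1 − δ^K ≥ 2·(1−5/6)/(5/6), i.e. δ^K ≤ 0.6000.
Since (5/6)^2 = 0.6944 and (5/6)^3 = 0.5787, the smallest such K is 3.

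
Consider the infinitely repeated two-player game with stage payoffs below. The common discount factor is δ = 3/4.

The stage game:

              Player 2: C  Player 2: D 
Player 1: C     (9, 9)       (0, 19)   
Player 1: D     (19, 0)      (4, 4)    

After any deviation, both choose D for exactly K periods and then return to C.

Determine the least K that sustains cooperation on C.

No profitable deviation requires (9−4)(δ+…+δ^K) ≥ 19−9, i.e. δ+…+δ^K ≥ 2 ≈ 2.0000.
With δ = 3/4, the partial sums are K=1: 0.7500, K=2: 1.3125, K=3: 1.7344, K=4: 2.0508.
K = 4 is the first length at which the sum reaches 2.0000.

4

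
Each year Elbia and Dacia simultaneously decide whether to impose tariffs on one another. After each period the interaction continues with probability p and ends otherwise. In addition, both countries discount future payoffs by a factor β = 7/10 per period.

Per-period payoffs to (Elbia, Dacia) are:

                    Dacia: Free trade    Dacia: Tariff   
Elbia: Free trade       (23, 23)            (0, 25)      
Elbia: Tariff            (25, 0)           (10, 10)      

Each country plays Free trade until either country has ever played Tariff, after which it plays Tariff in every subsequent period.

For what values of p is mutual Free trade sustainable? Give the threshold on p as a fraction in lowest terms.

4/21

Expected continuation weight on next period's payoff is β·p = 7/10·p, which plays the role of the discount factor.
Cooperation requires 7/10·p ≥ (25−23)/(25−10) = 2/15, hence p ≥ 4/21.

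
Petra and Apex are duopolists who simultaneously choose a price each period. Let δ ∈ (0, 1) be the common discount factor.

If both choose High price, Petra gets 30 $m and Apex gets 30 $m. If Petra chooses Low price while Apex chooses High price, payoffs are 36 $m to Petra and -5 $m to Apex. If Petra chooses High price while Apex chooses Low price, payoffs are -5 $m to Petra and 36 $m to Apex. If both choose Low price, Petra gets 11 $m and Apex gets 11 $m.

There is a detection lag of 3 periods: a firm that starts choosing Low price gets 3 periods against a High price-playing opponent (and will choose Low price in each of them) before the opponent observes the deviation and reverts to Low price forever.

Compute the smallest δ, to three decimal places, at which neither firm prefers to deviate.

Deviating for the 3 undetected periods gains 36−30 = 6 per period over cooperation, then loses 30−11 = 19 per period forever once punishment starts.
Gain: 6(1 + δ + … + δ^2); loss: 19·δ^3/(1−δ).
No profitable deviation ⇔ 6(1−δ^3) ≤ 19·δ^3, i.e. δ^3 ≥ 6/(6+19) = 6/25.
Hence δ ≥ (6/25)^(1/3) ≈ 0.621.

0.621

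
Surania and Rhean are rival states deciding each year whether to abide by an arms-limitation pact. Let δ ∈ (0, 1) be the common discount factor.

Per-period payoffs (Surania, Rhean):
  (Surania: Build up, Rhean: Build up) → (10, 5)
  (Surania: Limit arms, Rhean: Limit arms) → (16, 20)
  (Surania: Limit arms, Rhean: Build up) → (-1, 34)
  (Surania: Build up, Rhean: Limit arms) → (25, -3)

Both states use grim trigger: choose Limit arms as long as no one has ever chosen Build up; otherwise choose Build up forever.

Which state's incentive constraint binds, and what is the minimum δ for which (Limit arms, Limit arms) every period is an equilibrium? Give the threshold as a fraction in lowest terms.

Surania: cooperation gives 16 each period; deviation gives 25 once then 10 forever.
  16/(1−δ) ≥ 25 + 10δ/(1−δ) ⇒ δ ≥ 9/15 = 3/5.
Rhean: cooperation gives 20 each period; deviation gives 34 once then 5 forever.
  δ ≥ 14/29.
Both must hold, so the binding constraint is Surania's: δ ≥ 3/5.

Surania; δ ≥ 3/5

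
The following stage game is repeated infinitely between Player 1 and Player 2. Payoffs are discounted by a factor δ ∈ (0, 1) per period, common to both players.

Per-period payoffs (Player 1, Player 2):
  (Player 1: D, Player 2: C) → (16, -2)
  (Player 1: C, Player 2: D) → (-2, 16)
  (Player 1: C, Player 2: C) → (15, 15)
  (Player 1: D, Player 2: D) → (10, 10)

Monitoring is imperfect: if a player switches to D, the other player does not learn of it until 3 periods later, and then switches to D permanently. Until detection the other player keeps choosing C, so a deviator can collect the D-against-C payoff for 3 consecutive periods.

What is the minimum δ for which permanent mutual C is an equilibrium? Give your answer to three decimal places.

Deviating for the 3 undetected periods gains 16−15 = 1 per period over cooperation, then loses 15−10 = 5 per period forever once punishment starts.
Gain: 1(1 + δ + … + δ^2); loss: 5·δ^3/(1−δ).
No profitable deviation ⇔ 1(1−δ^3) ≤ 5·δ^3, i.e. δ^3 ≥ 1/(1+5) = 1/6.
Hence δ ≥ (1/6)^(1/3) ≈ 0.550.

0.550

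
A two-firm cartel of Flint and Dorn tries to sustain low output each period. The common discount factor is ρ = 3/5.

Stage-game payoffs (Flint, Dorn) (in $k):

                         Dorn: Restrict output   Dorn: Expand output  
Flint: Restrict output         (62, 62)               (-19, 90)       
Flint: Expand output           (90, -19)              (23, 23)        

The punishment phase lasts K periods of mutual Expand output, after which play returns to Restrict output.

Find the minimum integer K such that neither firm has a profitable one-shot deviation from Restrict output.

2

No profitable deviation requires (62−23)(ρ+…+ρ^K) ≥ 90−62, i.e. ρ+…+ρ^K ≥ 28/39 ≈ 0.7179.
With ρ = 3/5, the partial sums are K=1: 0.6000, K=2: 0.9600.
K = 2 is the first length at which the sum reaches 0.7179.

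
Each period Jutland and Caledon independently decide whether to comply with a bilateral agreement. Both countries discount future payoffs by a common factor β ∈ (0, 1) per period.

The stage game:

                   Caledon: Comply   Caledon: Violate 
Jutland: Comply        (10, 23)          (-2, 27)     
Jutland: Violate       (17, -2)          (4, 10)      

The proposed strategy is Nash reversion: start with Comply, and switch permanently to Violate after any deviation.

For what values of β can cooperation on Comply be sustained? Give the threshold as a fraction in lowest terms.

Jutland's threshold: (17−10)/(17−4) = 7/13.
Caledon's threshold: (27−23)/(27−10) = 4/17.
7/13 > 4/17, so Jutland binds and β* = 7/13.

7/13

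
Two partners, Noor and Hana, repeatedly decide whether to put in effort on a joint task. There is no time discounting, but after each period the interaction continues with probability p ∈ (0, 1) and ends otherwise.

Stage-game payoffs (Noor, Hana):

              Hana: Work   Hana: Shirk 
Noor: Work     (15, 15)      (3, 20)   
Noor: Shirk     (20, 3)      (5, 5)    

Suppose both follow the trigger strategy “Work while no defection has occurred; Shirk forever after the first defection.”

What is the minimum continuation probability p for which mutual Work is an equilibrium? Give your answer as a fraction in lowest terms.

1/3

Expected cooperation value is 15 + p·15 + p²·15 + … = 15/(1−p); deviation gives 20 + p·5/(1−p).
15 ≥ 20(1−p) + 5p ⇒ 15p ≥ 5 ⇒ p ≥ 5/15 = 1/3.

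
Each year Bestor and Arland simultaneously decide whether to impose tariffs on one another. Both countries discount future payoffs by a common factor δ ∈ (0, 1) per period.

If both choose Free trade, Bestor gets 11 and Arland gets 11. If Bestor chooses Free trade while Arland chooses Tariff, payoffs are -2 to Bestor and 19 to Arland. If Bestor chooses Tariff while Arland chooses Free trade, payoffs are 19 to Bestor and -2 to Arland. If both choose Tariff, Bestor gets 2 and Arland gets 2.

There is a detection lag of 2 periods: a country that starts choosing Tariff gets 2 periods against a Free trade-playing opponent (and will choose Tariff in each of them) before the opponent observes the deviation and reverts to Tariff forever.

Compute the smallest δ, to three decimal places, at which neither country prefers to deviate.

The best deviation is to choose Tariff for all 2 undetected periods, earning 19 each, then 2 forever once detected.
Deviation value: 19(1−δ^2)/(1−δ) + 2δ^2/(1−δ); cooperation value: 11/(1−δ).
IC: 11 ≥ 19(1−δ^2) + 2δ^2 = 19 − 17δ^2.
So δ^2 ≥ 8/17, giving δ ≥ (8/17)^(1/2) ≈ 0.686.

0.686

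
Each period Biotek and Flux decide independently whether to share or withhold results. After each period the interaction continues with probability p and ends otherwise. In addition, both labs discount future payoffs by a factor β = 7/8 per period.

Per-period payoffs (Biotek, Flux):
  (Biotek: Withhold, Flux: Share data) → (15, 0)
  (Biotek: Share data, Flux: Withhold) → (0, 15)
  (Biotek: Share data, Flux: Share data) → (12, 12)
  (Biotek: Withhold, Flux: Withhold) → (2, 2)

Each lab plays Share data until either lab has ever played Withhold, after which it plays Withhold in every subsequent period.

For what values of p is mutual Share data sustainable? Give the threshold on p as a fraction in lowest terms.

24/91

Expected continuation weight on next period's payoff is β·p = 7/8·p, which plays the role of the discount factor.
Cooperation requires 7/8·p ≥ (15−12)/(15−2) = 3/13, hence p ≥ 24/91.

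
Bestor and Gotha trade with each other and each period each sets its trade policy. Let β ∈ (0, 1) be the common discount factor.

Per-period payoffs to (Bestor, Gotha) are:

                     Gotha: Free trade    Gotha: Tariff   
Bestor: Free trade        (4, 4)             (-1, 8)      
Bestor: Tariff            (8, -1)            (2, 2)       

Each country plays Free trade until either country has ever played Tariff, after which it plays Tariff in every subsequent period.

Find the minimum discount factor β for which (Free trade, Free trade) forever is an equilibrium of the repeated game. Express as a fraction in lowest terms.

2/3

Cooperation forever yields 4 each period: 4/(1−β).
Deviating yields 8 once, then 2 forever: 8 + 2β/(1−β).
No profitable deviation requires 4/(1−β) ≥ 8 + 2β/(1−β).
Multiplying by (1−β): 4 ≥ 8(1−β) + 2β = 8 − 6β.
So 6β ≥ 4, i.e. β ≥ 4/6 = 2/3.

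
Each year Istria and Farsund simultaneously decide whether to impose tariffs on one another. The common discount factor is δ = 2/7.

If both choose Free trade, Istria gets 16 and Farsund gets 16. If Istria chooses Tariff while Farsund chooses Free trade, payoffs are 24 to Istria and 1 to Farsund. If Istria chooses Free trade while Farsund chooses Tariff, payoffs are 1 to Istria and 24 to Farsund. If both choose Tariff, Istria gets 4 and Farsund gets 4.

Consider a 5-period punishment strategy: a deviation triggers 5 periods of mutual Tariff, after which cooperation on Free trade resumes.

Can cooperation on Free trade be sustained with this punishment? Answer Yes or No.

IC: δ+…+δ^5 ≥ (24−16)/(16−4) = 2/3.
At δ = 2/7: partial sum = 0.3992 < 0.6667. Cooperation not sustainable.

No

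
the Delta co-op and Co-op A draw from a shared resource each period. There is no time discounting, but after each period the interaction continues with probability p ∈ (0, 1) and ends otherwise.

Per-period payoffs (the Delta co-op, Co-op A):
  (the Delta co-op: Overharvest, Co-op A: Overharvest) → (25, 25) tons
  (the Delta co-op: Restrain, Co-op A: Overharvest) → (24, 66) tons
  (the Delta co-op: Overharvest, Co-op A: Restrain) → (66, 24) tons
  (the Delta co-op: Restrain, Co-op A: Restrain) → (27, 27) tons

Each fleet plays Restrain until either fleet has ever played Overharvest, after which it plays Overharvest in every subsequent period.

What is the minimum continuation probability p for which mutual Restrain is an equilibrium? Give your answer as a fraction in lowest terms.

Expected cooperation value is 27 + p·27 + p²·27 + … = 27/(1−p); deviation gives 66 + p·25/(1−p).
27 ≥ 66(1−p) + 25p ⇒ 41p ≥ 39 ⇒ p ≥ 39/41.

39/41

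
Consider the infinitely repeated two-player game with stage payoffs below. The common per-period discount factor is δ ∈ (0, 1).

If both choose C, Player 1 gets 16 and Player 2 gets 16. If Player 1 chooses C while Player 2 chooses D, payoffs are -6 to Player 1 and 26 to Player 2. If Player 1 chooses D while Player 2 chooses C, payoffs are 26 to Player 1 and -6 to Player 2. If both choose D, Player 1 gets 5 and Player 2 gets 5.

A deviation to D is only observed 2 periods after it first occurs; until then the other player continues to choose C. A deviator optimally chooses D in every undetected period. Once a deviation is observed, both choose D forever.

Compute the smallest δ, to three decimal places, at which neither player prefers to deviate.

0.690

Deviating for the 2 undetected periods gains 26−16 = 10 per period over cooperation, then loses 16−5 = 11 per period forever once punishment starts.
Gain: 10(1 + δ + … + δ^1); loss: 11·δ^2/(1−δ).
No profitable deviation ⇔ 10(1−δ^2) ≤ 11·δ^2, i.e. δ^2 ≥ 10/(10+11) = 10/21.
Hence δ ≥ (10/21)^(1/2) ≈ 0.690.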